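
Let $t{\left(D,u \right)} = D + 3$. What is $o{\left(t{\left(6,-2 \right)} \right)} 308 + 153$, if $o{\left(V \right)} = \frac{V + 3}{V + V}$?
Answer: $\frac{1075}{3} \approx 358.33$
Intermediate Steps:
$t{\left(D,u \right)} = 3 + D$
$o{\left(V \right)} = \frac{3 + V}{2 V}$
$o{\left(t{\left(6,-2 \right)} \right)} 308 + 153 = \frac{3 + \left(3 + 6\right)}{2 \left(3 + 6\right)} 308 + 153 = \frac{3 + 9}{2 \cdot 9} \cdot 308 + 153 = \frac{1}{2} \cdot \frac{1}{9} \cdot 12 \cdot 308 + 153 = \frac{2}{3} \cdot 308 + 153 = \frac{616}{3} + 153 = \frac{1075}{3}$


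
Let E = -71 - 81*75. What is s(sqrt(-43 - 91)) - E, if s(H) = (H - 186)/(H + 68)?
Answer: 14615077/2379 + 127*I*sqrt(134)/2379 ≈ 6143.4 + 0.61796*I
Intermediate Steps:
s(H) = (-186 + H)/(68 + H)
E = -6146 (E = -71 - 6075 = -6146)
s(sqrt(-43 - 91)) - E = (-186 + sqrt(-43 - 91))/(68 + sqrt(-43 - 91)) - 1*(-6146) = (-186 + sqrt(-134))/(68 + sqrt(-134)) + 6146 = (-186 + I*sqrt(134))/(68 + I*sqrt(134)) + 6146 = 6146 + (-186 + I*sqrt(134))/(68 + I*sqrt(134))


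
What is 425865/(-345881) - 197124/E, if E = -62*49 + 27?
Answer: 66899166729/1041447691 ≈ 64.237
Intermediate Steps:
E = -3011 (E = -3038 + 27 = -3011)
425865/(-345881) - 197124/E = 425865/(-345881) - 197124/(-3011) = 425865*(-1/345881) - 197124*(-1/3011) = -425865/345881 + 197124/3011 = 66899166729/1041447691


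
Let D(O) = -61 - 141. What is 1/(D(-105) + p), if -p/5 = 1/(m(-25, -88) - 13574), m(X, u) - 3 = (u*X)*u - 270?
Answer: -207441/41903077 ≈ -0.0049505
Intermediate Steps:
D(O) = -202
m(X, u) = -267 + X*u**2 (m(X, u) = 3 + ((u*X)*u - 270) = 3 + ((X*u)*u - 270) = 3 + (X*u**2 - 270) = 3 + (-270 + X*u**2) = -267 + X*u**2)
p = 5/207441 (p = -5/((-267 - 25*(-88)**2) - 13574) = -5/((-267 - 25*7744) - 13574) = -5/((-267 - 193600) - 13574) = -5/(-193867 - 13574) = -5/(-207441) = -5*(-1/207441) = 5/207441 ≈ 2.4103e-5)
1/(D(-105) + p) = 1/(-202 + 5/207441) = 1/(-41903077/207441) = -207441/41903077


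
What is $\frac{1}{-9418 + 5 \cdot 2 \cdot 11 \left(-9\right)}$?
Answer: $- \frac{1}{10408} \approx -9.608 \cdot 10^{-5}$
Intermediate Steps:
$\frac{1}{-9418 + 5 \cdot 2 \cdot 11 \left(-9\right)} = \frac{1}{-9418 + 10 \cdot 11 \left(-9\right)} = \frac{1}{-9418 + 110 \left(-9\right)} = \frac{1}{-9418 - 990} = \frac{1}{-10408} = - \frac{1}{10408}$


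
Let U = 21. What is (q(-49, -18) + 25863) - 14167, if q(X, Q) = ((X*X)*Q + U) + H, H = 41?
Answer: -31460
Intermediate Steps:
q(X, Q) = 62 + Q*X**2 (q(X, Q) = ((X*X)*Q + 21) + 41 = (X**2*Q + 21) + 41 = (Q*X**2 + 21) + 41 = (21 + Q*X**2) + 41 = 62 + Q*X**2)
(q(-49, -18) + 25863) - 14167 = ((62 - 18*(-49)**2) + 25863) - 14167 = ((62 - 18*2401) + 25863) - 14167 = ((62 - 43218) + 25863) - 14167 = (-43156 + 25863) - 14167 = -17293 - 14167 = -31460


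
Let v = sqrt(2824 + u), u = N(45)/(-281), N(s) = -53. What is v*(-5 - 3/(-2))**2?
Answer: 49*sqrt(223000757)/1124 ≈ 651.00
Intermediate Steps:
u = 53/281 (u = -53/(-281) = -53*(-1/281) = 53/281 ≈ 0.18861)
v = sqrt(223000757)/281 (v = sqrt(2824 + 53/281) = sqrt(793597/281) = sqrt(223000757)/281 ≈ 53.143)
v*(-5 - 3/(-2))**2 = (sqrt(223000757)/281)*(-5 - 3/(-2))**2 = (sqrt(223000757)/281)*(-5 - 3*(-1)/2)**2 = (sqrt(223000757)/281)*(-5 - 3*(-1/2))**2 = (sqrt(223000757)/281)*(-5 + 3/2)**2 = (sqrt(223000757)/281)*(-7/2)**2 = (sqrt(223000757)/281)*(49/4) = 49*sqrt(223000757)/1124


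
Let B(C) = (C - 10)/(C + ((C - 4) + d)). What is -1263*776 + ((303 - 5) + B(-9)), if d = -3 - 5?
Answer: -29393681/30 ≈ -9.7979e+5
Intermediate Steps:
d = -8
B(C) = (-10 + C)/(-12 + 2*C) (B(C) = (C - 10)/(C + ((C - 4) - 8)) = (-10 + C)/(C + ((-4 + C) - 8)) = (-10 + C)/(C + (-12 + C)) = (-10 + C)/(-12 + 2*C))
-1263*776 + ((303 - 5) + B(-9)) = -1263*776 + ((303 - 5) + (-10 - 9)/(2*(-6 - 9))) = -980088 + (298 + (½)*(-19)/(-15)) = -980088 + (298 + (½)*(-1/15)*(-19)) = -980088 + (298 + 19/30) = -980088 + 8959/30 = -29393681/30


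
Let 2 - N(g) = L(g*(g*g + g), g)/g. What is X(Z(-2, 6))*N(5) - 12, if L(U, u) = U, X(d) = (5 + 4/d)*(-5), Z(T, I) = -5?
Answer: 576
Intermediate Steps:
X(d) = -25 - 20/d
N(g) = 2 - g - g**2 (N(g) = 2 - g*(g*g + g)/g = 2 - g*(g**2 + g)/g = 2 - g*(g + g**2)/g = 2 - (g + g**2) = 2 + (-g - g**2) = 2 - g - g**2)
X(Z(-2, 6))*N(5) - 12 = (-25 - 20/(-5))*(2 - 1*5 - 1*5**2) - 12 = (-25 - 20*(-1/5))*(2 - 5 - 1*25) - 12 = (-25 + 4)*(2 - 5 - 25) - 12 = -21*(-28) - 12 = 588 - 12 = 576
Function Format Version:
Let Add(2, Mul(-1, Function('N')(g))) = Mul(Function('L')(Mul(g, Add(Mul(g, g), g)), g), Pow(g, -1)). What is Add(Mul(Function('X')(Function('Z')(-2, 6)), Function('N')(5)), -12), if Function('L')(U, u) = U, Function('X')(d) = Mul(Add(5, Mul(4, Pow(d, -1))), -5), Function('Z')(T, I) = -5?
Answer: 576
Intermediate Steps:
Function('X')(d) = Add(-25, Mul(-20, Pow(d, -1)))
Function('N')(g) = Add(2, Mul(-1, g), Mul(-1, Pow(g, 2))) (Function('N')(g) = Add(2, Mul(-1, Mul(Mul(g, Add(Mul(g, g), g)), Pow(g, -1)))) = Add(2, Mul(-1, Mul(Mul(g, Add(Pow(g, 2), g)), Pow(g, -1)))) = Add(2, Mul(-1, Mul(Mul(g, Add(g, Pow(g, 2))), Pow(g, -1)))) = Add(2, Mul(-1, Add(g, Pow(g, 2)))) = Add(2, Add(Mul(-1, g), Mul(-1, Pow(g, 2)))) = Add(2, Mul(-1, g), Mul(-1, Pow(g, 2))))
Add(Mul(Function('X')(Function('Z')(-2, 6)), Function('N')(5)), -12) = Add(Mul(Add(-25, Mul(-20, Pow(-5, -1))), Add(2, Mul(-1, 5), Mul(-1, Pow(5, 2)))), -12) = Add(Mul(Add(-25, Mul(-20, Rational(-1, 5))), Add(2, -5, Mul(-1, 25))), -12) = Add(Mul(Add(-25, 4), Add(2, -5, -25)), -12) = Add(Mul(-21, -28), -12) = Add(588, -12) = 576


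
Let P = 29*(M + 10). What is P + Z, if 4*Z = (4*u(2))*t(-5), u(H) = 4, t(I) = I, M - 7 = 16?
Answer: 937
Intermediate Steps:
M = 23 (M = 7 + 16 = 23)
P = 957 (P = 29*(23 + 10) = 29*33 = 957)
Z = -20 (Z = ((4*4)*(-5))/4 = (16*(-5))/4 = (¼)*(-80) = -20)
P + Z = 957 - 20 = 937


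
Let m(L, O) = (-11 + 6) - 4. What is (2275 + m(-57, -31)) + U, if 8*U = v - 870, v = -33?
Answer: 17225/8 ≈ 2153.1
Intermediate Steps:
m(L, O) = -9 (m(L, O) = -5 - 4 = -9)
U = -903/8 (U = (-33 - 870)/8 = (⅛)*(-903) = -903/8 ≈ -112.88)
(2275 + m(-57, -31)) + U = (2275 - 9) - 903/8 = 2266 - 903/8 = 17225/8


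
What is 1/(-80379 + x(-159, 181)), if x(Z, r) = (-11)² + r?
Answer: -1/80077 ≈ -1.2488e-5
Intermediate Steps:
x(Z, r) = 121 + r
1/(-80379 + x(-159, 181)) = 1/(-80379 + (121 + 181)) = 1/(-80379 + 302) = 1/(-80077) = -1/80077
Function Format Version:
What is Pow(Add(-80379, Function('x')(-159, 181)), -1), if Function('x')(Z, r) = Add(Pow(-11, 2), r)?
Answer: Rational(-1, 80077) ≈ -1.2488e-5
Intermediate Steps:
Function('x')(Z, r) = Add(121, r)
Pow(Add(-80379, Function('x')(-159, 181)), -1) = Pow(Add(-80379, Add(121, 181)), -1) = Pow(Add(-80379, 302), -1) = Pow(-80077, -1) = Rational(-1, 80077)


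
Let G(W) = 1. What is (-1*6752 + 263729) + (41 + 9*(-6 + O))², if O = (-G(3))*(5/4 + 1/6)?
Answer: 4122241/16 ≈ 2.5764e+5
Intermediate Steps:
O = -17/12 (O = (-1*1)*(5/4 + 1/6) = -(5*(¼) + 1*(⅙)) = -(5/4 + ⅙) = -1*17/12 = -17/12 ≈ -1.4167)
(-1*6752 + 263729) + (41 + 9*(-6 + O))² = (-1*6752 + 263729) + (41 + 9*(-6 - 17/12))² = (-6752 + 263729) + (41 + 9*(-89/12))² = 256977 + (41 - 267/4)² = 256977 + (-103/4)² = 256977 + 10609/16 = 4122241/16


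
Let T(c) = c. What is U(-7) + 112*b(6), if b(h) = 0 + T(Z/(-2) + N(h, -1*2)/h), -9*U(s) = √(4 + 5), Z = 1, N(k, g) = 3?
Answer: -⅓ ≈ -0.33333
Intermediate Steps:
U(s) = -⅓ (U(s) = -√(4 + 5)/9 = -√9/9 = -⅑*3 = -⅓)
b(h) = -½ + 3/h (b(h) = 0 + (1/(-2) + 3/h) = 0 + (1*(-½) + 3/h) = 0 + (-½ + 3/h) = -½ + 3/h)
U(-7) + 112*b(6) = -⅓ + 112*((½)*(6 - 1*6)/6) = -⅓ + 112*((½)*(⅙)*(6 - 6)) = -⅓ + 112*((½)*(⅙)*0) = -⅓ + 112*0 = -⅓ + 0 = -⅓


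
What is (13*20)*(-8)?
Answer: -2080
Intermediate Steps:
(13*20)*(-8) = 260*(-8) = -2080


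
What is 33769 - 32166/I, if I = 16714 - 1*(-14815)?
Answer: 1064670635/31529 ≈ 33768.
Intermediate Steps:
I = 31529 (I = 16714 + 14815 = 31529)
33769 - 32166/I = 33769 - 32166/31529 = 1064670635/31529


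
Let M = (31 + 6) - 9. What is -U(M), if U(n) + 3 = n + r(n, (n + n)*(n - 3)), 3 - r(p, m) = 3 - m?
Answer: -1425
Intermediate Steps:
r(p, m) = m (r(p, m) = 3 - (3 - m) = 3 + (-3 + m) = m)
M = 28 (M = 37 - 9 = 28)
U(n) = -3 + n + 2*n*(-3 + n) (U(n) = -3 + (n + (n + n)*(n - 3)) = -3 + (n + (2*n)*(-3 + n)) = -3 + (n + 2*n*(-3 + n)) = -3 + n + 2*n*(-3 + n))
-U(M) = -(-3 + 28 + 2*28*(-3 + 28)) = -(-3 + 28 + 2*28*25) = -(-3 + 28 + 1400) = -1*1425 = -1425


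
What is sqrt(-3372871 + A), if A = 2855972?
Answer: I*sqrt(516899) ≈ 718.96*I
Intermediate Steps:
sqrt(-3372871 + A) = sqrt(-3372871 + 2855972) = sqrt(-516899) = I*sqrt(516899)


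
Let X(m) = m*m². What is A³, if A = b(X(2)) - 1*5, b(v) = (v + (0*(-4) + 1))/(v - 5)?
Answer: -8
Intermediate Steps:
X(m) = m³
b(v) = (1 + v)/(-5 + v) (b(v) = (v + (0 + 1))/(-5 + v) = (v + 1)/(-5 + v) = (1 + v)/(-5 + v))
A = -2 (A = (1 + 2³)/(-5 + 2³) - 1*5 = (1 + 8)/(-5 + 8) - 5 = 9/3 - 5 = (⅓)*9 - 5 = 3 - 5 = -2)
A³ = (-2)³ = -8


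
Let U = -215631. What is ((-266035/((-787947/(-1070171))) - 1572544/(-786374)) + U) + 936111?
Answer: 111271405242690109/309810517089 ≈ 3.5916e+5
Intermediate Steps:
((-266035/((-787947/(-1070171))) - 1572544/(-786374)) + U) + 936111 = ((-266035/((-787947/(-1070171))) - 1572544/(-786374)) - 215631) + 936111 = ((-266035/((-787947*(-1/1070171))) - 1572544*(-1/786374)) - 215631) + 936111 = ((-266035/787947/1070171 + 786272/393187) - 215631) + 936111 = ((-266035*1070171/787947 + 786272/393187) - 215631) + 936111 = ((-284702941985/787947 + 786272/393187) - 215631) + 936111 = (-111940876109592611/309810517089 - 215631) + 936111 = -178745627720010770/309810517089 + 936111 = 111271405242690109/309810517089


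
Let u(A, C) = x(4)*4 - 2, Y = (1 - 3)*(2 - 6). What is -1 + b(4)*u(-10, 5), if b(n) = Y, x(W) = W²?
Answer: 495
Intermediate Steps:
Y = 8 (Y = -2*(-4) = 8)
u(A, C) = 62 (u(A, C) = 4²*4 - 2 = 16*4 - 2 = 64 - 2 = 62)
b(n) = 8
-1 + b(4)*u(-10, 5) = -1 + 8*62 = -1 + 496 = 495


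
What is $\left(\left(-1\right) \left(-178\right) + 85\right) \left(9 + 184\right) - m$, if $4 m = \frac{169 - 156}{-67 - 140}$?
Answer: $\frac{42028465}{828} \approx 50759.0$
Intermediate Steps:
$m = - \frac{13}{828}$ ($m = \frac{\left(169 - 156\right) \frac{1}{-67 - 140}}{4} = \frac{13 \frac{1}{-207}}{4} = \frac{13 \left(- \frac{1}{207}\right)}{4} = \frac{1}{4} \left(- \frac{13}{207}\right) = - \frac{13}{828} \approx -0.0157$)
$\left(\left(-1\right) \left(-178\right) + 85\right) \left(9 + 184\right) - m = \left(\left(-1\right) \left(-178\right) + 85\right) \left(9 + 184\right) - - \frac{13}{828} = \left(178 + 85\right) 193 + \frac{13}{828} = 263 \cdot 193 + \frac{13}{828} = 50759 + \frac{13}{828} = \frac{42028465}{828}$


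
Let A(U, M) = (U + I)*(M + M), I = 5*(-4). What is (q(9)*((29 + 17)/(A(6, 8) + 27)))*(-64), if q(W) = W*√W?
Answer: 79488/197 ≈ 403.49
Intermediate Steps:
I = -20
q(W) = W^(3/2)
A(U, M) = 2*M*(-20 + U) (A(U, M) = (U - 20)*(M + M) = (-20 + U)*(2*M) = 2*M*(-20 + U))
(q(9)*((29 + 17)/(A(6, 8) + 27)))*(-64) = (9^(3/2)*((29 + 17)/(2*8*(-20 + 6) + 27)))*(-64) = (27*(46/(2*8*(-14) + 27)))*(-64) = (27*(46/(-224 + 27)))*(-64) = (27*(46/(-197)))*(-64) = (27*(46*(-1/197)))*(-64) = (27*(-46/197))*(-64) = -1242/197*(-64) = 79488/197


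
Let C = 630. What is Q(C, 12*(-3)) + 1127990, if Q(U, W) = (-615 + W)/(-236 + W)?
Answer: 306813931/272 ≈ 1.1280e+6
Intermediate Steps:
Q(U, W) = (-615 + W)/(-236 + W)
Q(C, 12*(-3)) + 1127990 = (-615 + 12*(-3))/(-236 + 12*(-3)) + 1127990 = (-615 - 36)/(-236 - 36) + 1127990 = -651/(-272) + 1127990 = -1/272*(-651) + 1127990 = 651/272 + 1127990 = 306813931/272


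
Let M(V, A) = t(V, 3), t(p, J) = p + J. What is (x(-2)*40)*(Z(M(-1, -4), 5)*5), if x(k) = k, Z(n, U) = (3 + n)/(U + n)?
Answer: -2000/7 ≈ -285.71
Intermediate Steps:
t(p, J) = J + p
M(V, A) = 3 + V
Z(n, U) = (3 + n)/(U + n)
(x(-2)*40)*(Z(M(-1, -4), 5)*5) = (-2*40)*(((3 + (3 - 1))/(5 + (3 - 1)))*5) = -80*(3 + 2)/(5 + 2)*5 = -80*5/7*5 = -80*(1/7)*5*5 = -400*5/7 = -80*25/7 = -2000/7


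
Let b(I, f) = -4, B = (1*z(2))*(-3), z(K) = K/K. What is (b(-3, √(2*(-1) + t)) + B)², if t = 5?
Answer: 49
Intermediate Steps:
z(K) = 1
B = -3 (B = (1*1)*(-3) = 1*(-3) = -3)
(b(-3, √(2*(-1) + t)) + B)² = (-4 - 3)² = (-7)² = 49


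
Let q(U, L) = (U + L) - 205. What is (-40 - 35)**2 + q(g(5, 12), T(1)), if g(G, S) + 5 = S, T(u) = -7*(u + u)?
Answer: 5413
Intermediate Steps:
T(u) = -14*u
g(G, S) = -5 + S
q(U, L) = -205 + L + U (q(U, L) = (L + U) - 205 = -205 + L + U)
(-40 - 35)**2 + q(g(5, 12), T(1)) = (-40 - 35)**2 + (-205 - 14*1 + (-5 + 12)) = (-75)**2 + (-205 - 14 + 7) = 5625 - 212 = 5413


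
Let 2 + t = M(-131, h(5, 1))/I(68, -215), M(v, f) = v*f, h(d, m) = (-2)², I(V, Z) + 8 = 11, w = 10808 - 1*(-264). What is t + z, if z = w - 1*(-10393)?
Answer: 63865/3 ≈ 21288.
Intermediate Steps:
w = 11072 (w = 10808 + 264 = 11072)
I(V, Z) = 3 (I(V, Z) = -8 + 11 = 3)
h(d, m) = 4
M(v, f) = f*v
t = -530/3 (t = -2 + (4*(-131))/3 = -2 - 524*⅓ = -2 - 524/3 = -530/3 ≈ -176.67)
z = 21465 (z = 11072 - 1*(-10393) = 11072 + 10393 = 21465)
t + z = -530/3 + 21465 = 63865/3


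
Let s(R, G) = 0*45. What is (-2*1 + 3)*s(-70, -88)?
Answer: 0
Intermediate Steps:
s(R, G) = 0
(-2*1 + 3)*s(-70, -88) = (-2*1 + 3)*0 = (-2 + 3)*0 = 1*0 = 0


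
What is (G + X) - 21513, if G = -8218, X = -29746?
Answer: -59477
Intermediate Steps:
(G + X) - 21513 = (-8218 - 29746) - 21513 = -37964 - 21513 = -59477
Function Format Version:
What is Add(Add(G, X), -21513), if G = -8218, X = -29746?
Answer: -59477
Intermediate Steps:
Add(Add(G, X), -21513) = Add(Add(-8218, -29746), -21513) = Add(-37964, -21513) = -59477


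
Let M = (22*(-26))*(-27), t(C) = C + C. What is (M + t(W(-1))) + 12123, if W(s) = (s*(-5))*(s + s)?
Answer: 27547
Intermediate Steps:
W(s) = -10*s² (W(s) = (-5*s)*(2*s) = -10*s²)
t(C) = 2*C
M = 15444 (M = -572*(-27) = 15444)
(M + t(W(-1))) + 12123 = (15444 + 2*(-10*(-1)²)) + 12123 = (15444 + 2*(-10*1)) + 12123 = (15444 + 2*(-10)) + 12123 = (15444 - 20) + 12123 = 15424 + 12123 = 27547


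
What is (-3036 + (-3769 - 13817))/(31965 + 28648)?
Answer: -2946/8659 ≈ -0.34022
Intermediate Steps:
(-3036 + (-3769 - 13817))/(31965 + 28648) = (-3036 - 17586)/60613 = -20622*1/60613 = -2946/8659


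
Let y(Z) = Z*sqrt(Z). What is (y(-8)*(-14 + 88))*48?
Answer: -56832*I*sqrt(2) ≈ -80373.0*I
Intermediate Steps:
y(Z) = Z**(3/2)
(y(-8)*(-14 + 88))*48 = ((-8)**(3/2)*(-14 + 88))*48 = (-16*I*sqrt(2)*74)*48 = -1184*I*sqrt(2)*48 = -56832*I*sqrt(2)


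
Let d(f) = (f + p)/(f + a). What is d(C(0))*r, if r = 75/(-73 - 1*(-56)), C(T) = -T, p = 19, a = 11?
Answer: -1425/187 ≈ -7.6203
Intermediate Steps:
d(f) = (19 + f)/(11 + f) (d(f) = (f + 19)/(f + 11) = (19 + f)/(11 + f))
r = -75/17 (r = 75/(-73 + 56) = 75/(-17) = 75*(-1/17) = -75/17 ≈ -4.4118)
d(C(0))*r = ((19 - 1*0)/(11 - 1*0))*(-75/17) = ((19 + 0)/(11 + 0))*(-75/17) = (19/11)*(-75/17) = -1425/187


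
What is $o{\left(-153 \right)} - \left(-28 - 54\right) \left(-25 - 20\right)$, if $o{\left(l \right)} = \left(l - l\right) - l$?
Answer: $-3537$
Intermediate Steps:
$o{\left(l \right)} = - l$ ($o{\left(l \right)} = 0 - l = - l$)
$o{\left(-153 \right)} - \left(-28 - 54\right) \left(-25 - 20\right) = \left(-1\right) \left(-153\right) - \left(-28 - 54\right) \left(-25 - 20\right) = 153 - \left(-28 - 54\right) \left(-45\right) = 153 - \left(-82\right) \left(-45\right) = 153 - 3690 = -3537$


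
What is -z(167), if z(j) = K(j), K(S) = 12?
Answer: -12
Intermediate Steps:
z(j) = 12
-z(167) = -1*12 = -12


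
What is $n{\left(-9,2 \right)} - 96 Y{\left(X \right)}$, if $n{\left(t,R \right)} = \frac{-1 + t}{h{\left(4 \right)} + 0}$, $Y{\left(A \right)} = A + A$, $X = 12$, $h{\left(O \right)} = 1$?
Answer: $-2314$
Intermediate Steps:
$Y{\left(A \right)} = 2 A$
$n{\left(t,R \right)} = -1 + t$ ($n{\left(t,R \right)} = \frac{-1 + t}{1 + 0} = \frac{-1 + t}{1} = \left(-1 + t\right) 1 = -1 + t$)
$n{\left(-9,2 \right)} - 96 Y{\left(X \right)} = \left(-1 - 9\right) - 96 \cdot 2 \cdot 12 = -10 - 2304 = -2314$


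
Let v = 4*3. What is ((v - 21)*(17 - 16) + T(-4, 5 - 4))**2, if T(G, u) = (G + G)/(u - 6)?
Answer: 1369/25 ≈ 54.760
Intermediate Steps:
v = 12
T(G, u) = 2*G/(-6 + u) (T(G, u) = (2*G)/(-6 + u) = 2*G/(-6 + u))
((v - 21)*(17 - 16) + T(-4, 5 - 4))**2 = ((12 - 21)*(17 - 16) + 2*(-4)/(-6 + (5 - 4)))**2 = (-9*1 + 2*(-4)/(-6 + 1))**2 = (-9 + 2*(-4)/(-5))**2 = (-9 + 2*(-4)*(-1/5))**2 = (-9 + 8/5)**2 = (-37/5)**2 = 1369/25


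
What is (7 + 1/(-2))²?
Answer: 169/4 ≈ 42.250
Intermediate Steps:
(7 + 1/(-2))² = (7 - ½)² = (13/2)² = 169/4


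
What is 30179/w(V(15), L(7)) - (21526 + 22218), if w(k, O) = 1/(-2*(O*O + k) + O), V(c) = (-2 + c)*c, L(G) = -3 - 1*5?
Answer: -15917898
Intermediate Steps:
L(G) = -8 (L(G) = -3 - 5 = -8)
V(c) = c*(-2 + c)
w(k, O) = 1/(O - 2*k - 2*O²) (w(k, O) = 1/(-2*(O² + k) + O) = 1/(-2*(k + O²) + O) = 1/((-2*k - 2*O²) + O) = 1/(O - 2*k - 2*O²))
30179/w(V(15), L(7)) - (21526 + 22218) = 30179/((-1/(-1*(-8) + 2*(15*(-2 + 15)) + 2*(-8)²))) - (21526 + 22218) = 30179/((-1/(8 + 2*(15*13) + 2*64))) - 1*43744 = 30179/((-1/(8 + 2*195 + 128))) - 43744 = 30179/((-1/(8 + 390 + 128))) - 43744 = 30179/((-1/526)) - 43744 = 30179/((-1*1/526)) - 43744 = 30179/(-1/526) - 43744 = 30179*(-526) - 43744 = -15874154 - 43744 = -15917898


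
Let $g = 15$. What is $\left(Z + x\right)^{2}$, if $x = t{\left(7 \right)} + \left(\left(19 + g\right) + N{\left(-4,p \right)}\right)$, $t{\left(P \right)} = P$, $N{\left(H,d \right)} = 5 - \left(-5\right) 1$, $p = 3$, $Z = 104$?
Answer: $24025$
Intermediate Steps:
$N{\left(H,d \right)} = 10$ ($N{\left(H,d \right)} = 5 - -5 = 5 + 5 = 10$)
$x = 51$ ($x = 7 + \left(\left(19 + 15\right) + 10\right) = 7 + \left(34 + 10\right) = 7 + 44 = 51$)
$\left(Z + x\right)^{2} = \left(104 + 51\right)^{2} = 155^{2} = 24025$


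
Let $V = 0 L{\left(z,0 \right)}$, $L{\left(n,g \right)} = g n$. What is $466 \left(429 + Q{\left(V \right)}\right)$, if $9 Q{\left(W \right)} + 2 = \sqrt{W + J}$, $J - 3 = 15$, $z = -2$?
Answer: $\frac{1798294}{9} + \frac{466 \sqrt{2}}{3} \approx 2.0003 \cdot 10^{5}$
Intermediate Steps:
$J = 18$ ($J = 3 + 15 = 18$)
$V = 0$ ($V = 0 \cdot 0 \left(-2\right) = 0 \cdot 0 = 0$)
$Q{\left(W \right)} = - \frac{2}{9} + \frac{\sqrt{18 + W}}{9}$ ($Q{\left(W \right)} = - \frac{2}{9} + \frac{\sqrt{W + 18}}{9} = - \frac{2}{9} + \frac{\sqrt{18 + W}}{9}$)
$466 \left(429 + Q{\left(V \right)}\right) = 466 \left(429 - \left(\frac{2}{9} - \frac{\sqrt{18 + 0}}{9}\right)\right) = 466 \left(429 - \left(\frac{2}{9} - \frac{\sqrt{18}}{9}\right)\right) = 466 \left(429 - \left(\frac{2}{9} - \frac{3 \sqrt{2}}{9}\right)\right) = 466 \left(429 - \left(\frac{2}{9} - \frac{\sqrt{2}}{3}\right)\right) = 466 \left(\frac{3859}{9} + \frac{\sqrt{2}}{3}\right) = \frac{1798294}{9} + \frac{466 \sqrt{2}}{3}$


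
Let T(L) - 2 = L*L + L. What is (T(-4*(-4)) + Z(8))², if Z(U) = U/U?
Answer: 75625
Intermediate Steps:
Z(U) = 1
T(L) = 2 + L + L² (T(L) = 2 + (L*L + L) = 2 + (L² + L) = 2 + (L + L²) = 2 + L + L²)
(T(-4*(-4)) + Z(8))² = ((2 - 4*(-4) + (-4*(-4))²) + 1)² = ((2 + 16 + 16²) + 1)² = ((2 + 16 + 256) + 1)² = (274 + 1)² = 275² = 75625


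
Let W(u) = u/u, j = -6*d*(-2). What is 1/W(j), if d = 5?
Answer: 1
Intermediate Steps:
j = 60 (j = -6*5*(-2) = -30*(-2) = 60)
W(u) = 1
1/W(j) = 1/1 = 1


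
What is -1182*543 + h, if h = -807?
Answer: -642633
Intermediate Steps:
-1182*543 + h = -1182*543 - 807 = -641826 - 807 = -642633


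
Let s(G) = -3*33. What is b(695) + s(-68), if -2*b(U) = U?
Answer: -893/2 ≈ -446.50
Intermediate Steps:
s(G) = -99
b(U) = -U/2
b(695) + s(-68) = -1/2*695 - 99 = -695/2 - 99 = -893/2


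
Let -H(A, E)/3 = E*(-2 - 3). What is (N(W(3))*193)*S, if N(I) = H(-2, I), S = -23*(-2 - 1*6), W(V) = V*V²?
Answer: 14382360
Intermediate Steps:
W(V) = V³
H(A, E) = 15*E (H(A, E) = -3*E*(-2 - 3) = -3*E*(-5) = -(-15)*E = 15*E)
S = 184 (S = -23*(-2 - 6) = -23*(-8) = 184)
N(I) = 15*I
(N(W(3))*193)*S = ((15*3³)*193)*184 = ((15*27)*193)*184 = (405*193)*184 = 78165*184 = 14382360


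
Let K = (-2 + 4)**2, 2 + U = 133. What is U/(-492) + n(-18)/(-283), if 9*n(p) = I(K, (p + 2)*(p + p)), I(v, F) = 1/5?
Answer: -556259/2088540 ≈ -0.26634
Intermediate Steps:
U = 131 (U = -2 + 133 = 131)
K = 4 (K = 2**2 = 4)
I(v, F) = 1/5
n(p) = 1/45 (n(p) = (1/9)*(1/5) = 1/45)
U/(-492) + n(-18)/(-283) = 131/(-492) + (1/45)/(-283) = 131*(-1/492) + (1/45)*(-1/283) = -131/492 - 1/12735 = -556259/2088540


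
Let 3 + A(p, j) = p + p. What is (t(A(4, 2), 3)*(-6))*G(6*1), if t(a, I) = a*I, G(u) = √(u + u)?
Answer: -180*√3 ≈ -311.77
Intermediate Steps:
A(p, j) = -3 + 2*p (A(p, j) = -3 + (p + p) = -3 + 2*p)
G(u) = √2*√u (G(u) = √(2*u) = √2*√u)
t(a, I) = I*a
(t(A(4, 2), 3)*(-6))*G(6*1) = ((3*(-3 + 2*4))*(-6))*(√2*√(6*1)) = ((3*(-3 + 8))*(-6))*(√2*√6) = ((3*5)*(-6))*(2*√3) = (15*(-6))*(2*√3) = -180*√3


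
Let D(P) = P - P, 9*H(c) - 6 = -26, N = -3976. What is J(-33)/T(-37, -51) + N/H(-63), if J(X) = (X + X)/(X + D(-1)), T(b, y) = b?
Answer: 330992/185 ≈ 1789.1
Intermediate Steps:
H(c) = -20/9 (H(c) = ⅔ + (⅑)*(-26) = ⅔ - 26/9 = -20/9)
D(P) = 0
J(X) = 2 (J(X) = (X + X)/(X + 0) = (2*X)/X = 2)
J(-33)/T(-37, -51) + N/H(-63) = 2/(-37) - 3976/(-20/9) = 2*(-1/37) - 3976*(-9/20) = -2/37 + 8946/5 = 330992/185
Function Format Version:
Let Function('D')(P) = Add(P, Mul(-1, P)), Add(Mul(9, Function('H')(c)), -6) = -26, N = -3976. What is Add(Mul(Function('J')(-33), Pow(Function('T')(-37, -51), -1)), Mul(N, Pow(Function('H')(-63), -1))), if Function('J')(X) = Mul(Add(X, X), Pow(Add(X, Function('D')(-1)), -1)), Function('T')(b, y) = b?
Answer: Rational(330992, 185) ≈ 1789.1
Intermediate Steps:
Function('H')(c) = Rational(-20, 9) (Function('H')(c) = Add(Rational(2, 3), Mul(Rational(1, 9), -26)) = Add(Rational(2, 3), Rational(-26, 9)) = Rational(-20, 9))
Function('D')(P) = 0
Function('J')(X) = 2 (Function('J')(X) = Mul(Add(X, X), Pow(Add(X, 0), -1)) = Mul(Mul(2, X), Pow(X, -1)) = 2)
Add(Mul(Function('J')(-33), Pow(Function('T')(-37, -51), -1)), Mul(N, Pow(Function('H')(-63), -1))) = Add(Mul(2, Pow(-37, -1)), Mul(-3976, Pow(Rational(-20, 9), -1))) = Add(Mul(2, Rational(-1, 37)), Mul(-3976, Rational(-9, 20))) = Add(Rational(-2, 37), Rational(8946, 5)) = Rational(330992, 185)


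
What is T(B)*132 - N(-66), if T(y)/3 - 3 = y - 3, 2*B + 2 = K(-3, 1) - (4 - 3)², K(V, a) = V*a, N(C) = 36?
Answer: -1224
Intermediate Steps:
B = -3 (B = -1 + (-3*1 - (4 - 3)²)/2 = -1 + (-3 - 1*1²)/2 = -1 + (-3 - 1*1)/2 = -1 + (-3 - 1)/2 = -1 + (½)*(-4) = -1 - 2 = -3)
T(y) = 3*y (T(y) = 9 + 3*(y - 3) = 9 + 3*(-3 + y) = 9 + (-9 + 3*y) = 3*y)
T(B)*132 - N(-66) = (3*(-3))*132 - 1*36 = -9*132 - 36 = -1188 - 36 = -1224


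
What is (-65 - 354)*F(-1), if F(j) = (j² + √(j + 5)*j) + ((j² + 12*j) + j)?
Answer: 5447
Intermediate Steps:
F(j) = 2*j² + 13*j + j*√(5 + j) (F(j) = (j² + √(5 + j)*j) + (j² + 13*j) = (j² + j*√(5 + j)) + (j² + 13*j) = 2*j² + 13*j + j*√(5 + j))
(-65 - 354)*F(-1) = (-65 - 354)*(-(13 + √(5 - 1) + 2*(-1))) = -(-419)*(13 + √4 - 2) = -(-419)*(13 + 2 - 2) = -(-419)*13 = -419*(-13) = 5447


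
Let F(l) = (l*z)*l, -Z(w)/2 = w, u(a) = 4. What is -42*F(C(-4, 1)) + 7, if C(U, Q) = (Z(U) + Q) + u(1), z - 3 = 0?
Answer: -21287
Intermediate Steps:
z = 3 (z = 3 + 0 = 3)
Z(w) = -2*w
C(U, Q) = 4 + Q - 2*U (C(U, Q) = (-2*U + Q) + 4 = (Q - 2*U) + 4 = 4 + Q - 2*U)
F(l) = 3*l**2 (F(l) = (l*3)*l = (3*l)*l = 3*l**2)
-42*F(C(-4, 1)) + 7 = -126*(4 + 1 - 2*(-4))**2 + 7 = -126*(4 + 1 + 8)**2 + 7 = -126*13**2 + 7 = -126*169 + 7 = -42*507 + 7 = -21294 + 7 = -21287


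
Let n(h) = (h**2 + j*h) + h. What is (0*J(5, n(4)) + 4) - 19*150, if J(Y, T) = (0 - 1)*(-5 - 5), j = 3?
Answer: -2846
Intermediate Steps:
n(h) = h**2 + 4*h (n(h) = (h**2 + 3*h) + h = h**2 + 4*h)
J(Y, T) = 10 (J(Y, T) = -1*(-10) = 10)
(0*J(5, n(4)) + 4) - 19*150 = (0*10 + 4) - 19*150 = (0 + 4) - 2850 = 4 - 2850 = -2846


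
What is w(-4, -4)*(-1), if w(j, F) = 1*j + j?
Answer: 8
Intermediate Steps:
w(j, F) = 2*j (w(j, F) = j + j = 2*j)
w(-4, -4)*(-1) = (2*(-4))*(-1) = -8*(-1) = 8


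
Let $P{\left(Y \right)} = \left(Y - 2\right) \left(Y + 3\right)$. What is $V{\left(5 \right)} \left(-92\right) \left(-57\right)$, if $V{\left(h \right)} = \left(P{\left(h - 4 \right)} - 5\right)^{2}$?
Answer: $424764$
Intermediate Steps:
$P{\left(Y \right)} = \left(-2 + Y\right) \left(3 + Y\right)$
$V{\left(h \right)} = \left(-15 + h + \left(-4 + h\right)^{2}\right)^{2}$ ($V{\left(h \right)} = \left(\left(-6 + \left(h - 4\right) + \left(h - 4\right)^{2}\right) - 5\right)^{2} = \left(\left(-6 + \left(-4 + h\right) + \left(-4 + h\right)^{2}\right) - 5\right)^{2} = \left(\left(-10 + h + \left(-4 + h\right)^{2}\right) - 5\right)^{2} = \left(-15 + h + \left(-4 + h\right)^{2}\right)^{2}$)
$V{\left(5 \right)} \left(-92\right) \left(-57\right) = \left(-15 + 5 + \left(-4 + 5\right)^{2}\right)^{2} \left(-92\right) \left(-57\right) = \left(-15 + 5 + 1^{2}\right)^{2} \left(-92\right) \left(-57\right) = \left(-15 + 5 + 1\right)^{2} \left(-92\right) \left(-57\right) = \left(-9\right)^{2} \left(-92\right) \left(-57\right) = 81 \left(-92\right) \left(-57\right) = \left(-7452\right) \left(-57\right) = 424764$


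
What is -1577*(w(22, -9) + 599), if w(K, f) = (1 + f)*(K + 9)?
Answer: -553527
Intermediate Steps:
w(K, f) = (1 + f)*(9 + K)
-1577*(w(22, -9) + 599) = -1577*((9 + 22 + 9*(-9) + 22*(-9)) + 599) = -1577*((9 + 22 - 81 - 198) + 599) = -1577*(-248 + 599) = -1577*351 = -553527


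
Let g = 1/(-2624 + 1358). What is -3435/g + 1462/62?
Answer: 134810741/31 ≈ 4.3487e+6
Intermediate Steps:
g = -1/1266 (g = 1/(-1266) = -1/1266 ≈ -0.00078989)
-3435/g + 1462/62 = -3435/(-1/1266) + 1462/62 = -3435*(-1266) + 1462*(1/62) = 4348710 + 731/31 = 134810741/31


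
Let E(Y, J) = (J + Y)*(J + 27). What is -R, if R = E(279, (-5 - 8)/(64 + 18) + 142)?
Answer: -477777105/6724 ≈ -71056.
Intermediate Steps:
E(Y, J) = (27 + J)*(J + Y) (E(Y, J) = (J + Y)*(27 + J) = (27 + J)*(J + Y))
R = 477777105/6724 (R = ((-5 - 8)/(64 + 18) + 142)**2 + 27*((-5 - 8)/(64 + 18) + 142) + 27*279 + ((-5 - 8)/(64 + 18) + 142)*279 = (-13/82 + 142)**2 + 27*(-13/82 + 142) + 7533 + (-13/82 + 142)*279 = (11631/82)**2 + 27*(11631/82) + 7533 + (11631/82)*279 = 135280161/6724 + 314037/82 + 7533 + 3245049/82 = 477777105/6724 ≈ 71056.)
-R = -1*477777105/6724 = -477777105/6724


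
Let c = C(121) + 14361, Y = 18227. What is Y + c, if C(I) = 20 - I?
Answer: 32487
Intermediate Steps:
c = 14260 (c = (20 - 1*121) + 14361 = (20 - 121) + 14361 = -101 + 14361 = 14260)
Y + c = 18227 + 14260 = 32487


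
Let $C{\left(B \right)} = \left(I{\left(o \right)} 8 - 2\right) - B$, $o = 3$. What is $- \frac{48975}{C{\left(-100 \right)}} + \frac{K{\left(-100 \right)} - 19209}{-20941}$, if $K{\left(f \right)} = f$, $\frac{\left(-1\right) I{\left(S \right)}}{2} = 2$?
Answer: $- \frac{341437027}{460702} \approx -741.12$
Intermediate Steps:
$I{\left(S \right)} = -4$ ($I{\left(S \right)} = \left(-2\right) 2 = -4$)
$C{\left(B \right)} = -34 - B$ ($C{\left(B \right)} = \left(\left(-4\right) 8 - 2\right) - B = \left(-32 - 2\right) - B = -34 - B$)
$- \frac{48975}{C{\left(-100 \right)}} + \frac{K{\left(-100 \right)} - 19209}{-20941} = - \frac{48975}{-34 - -100} + \frac{-100 - 19209}{-20941} = - \frac{48975}{-34 + 100} + \left(-100 - 19209\right) \left(- \frac{1}{20941}\right) = - \frac{48975}{66} - - \frac{19309}{20941} = \left(-48975\right) \frac{1}{66} + \frac{19309}{20941} = - \frac{16325}{22} + \frac{19309}{20941} = - \frac{341437027}{460702}$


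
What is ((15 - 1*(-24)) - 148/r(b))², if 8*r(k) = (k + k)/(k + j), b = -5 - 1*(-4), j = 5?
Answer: 5793649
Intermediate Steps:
b = -1 (b = -5 + 4 = -1)
r(k) = k/(4*(5 + k)) (r(k) = ((k + k)/(k + 5))/8 = ((2*k)/(5 + k))/8 = (2*k/(5 + k))/8 = k/(4*(5 + k)))
((15 - 1*(-24)) - 148/r(b))² = ((15 - 1*(-24)) - 148/((¼)*(-1)/(5 - 1)))² = ((15 + 24) - 148/((¼)*(-1)/4))² = (39 - 148/((¼)*(-1)*(¼)))² = (39 - 148/(-1/16))² = (39 - 148*(-16))² = (39 + 2368)² = 2407² = 5793649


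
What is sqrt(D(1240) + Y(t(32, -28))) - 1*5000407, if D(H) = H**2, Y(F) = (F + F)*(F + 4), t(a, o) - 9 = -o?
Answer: -5000407 + sqrt(1540634) ≈ -4.9992e+6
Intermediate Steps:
t(a, o) = 9 - o
Y(F) = 2*F*(4 + F) (Y(F) = (2*F)*(4 + F) = 2*F*(4 + F))
sqrt(D(1240) + Y(t(32, -28))) - 1*5000407 = sqrt(1240**2 + 2*(9 - 1*(-28))*(4 + (9 - 1*(-28)))) - 1*5000407 = sqrt(1537600 + 2*(9 + 28)*(4 + (9 + 28))) - 5000407 = sqrt(1537600 + 2*37*(4 + 37)) - 5000407 = sqrt(1537600 + 2*37*41) - 5000407 = sqrt(1537600 + 3034) - 5000407 = sqrt(1540634) - 5000407 = -5000407 + sqrt(1540634)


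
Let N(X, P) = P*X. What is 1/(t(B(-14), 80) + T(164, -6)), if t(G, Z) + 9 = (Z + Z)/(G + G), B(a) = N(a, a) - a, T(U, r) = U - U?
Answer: -21/181 ≈ -0.11602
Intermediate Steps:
T(U, r) = 0
B(a) = a² - a (B(a) = a*a - a = a² - a)
t(G, Z) = -9 + Z/G (t(G, Z) = -9 + (Z + Z)/(G + G) = -9 + (2*Z)/((2*G)) = -9 + (2*Z)*(1/(2*G)) = -9 + Z/G)
1/(t(B(-14), 80) + T(164, -6)) = 1/((-9 + 80/((-14*(-1 - 14)))) + 0) = 1/((-9 + 80/((-14*(-15)))) + 0) = 1/((-9 + 80/210) + 0) = 1/((-9 + 80*(1/210)) + 0) = 1/((-9 + 8/21) + 0) = 1/(-181/21 + 0) = 1/(-181/21) = -21/181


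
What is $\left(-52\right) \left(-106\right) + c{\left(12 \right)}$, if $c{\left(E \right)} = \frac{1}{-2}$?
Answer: $\frac{11023}{2} \approx 5511.5$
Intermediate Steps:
$c{\left(E \right)} = - \frac{1}{2}$
$\left(-52\right) \left(-106\right) + c{\left(12 \right)} = \left(-52\right) \left(-106\right) - \frac{1}{2} = 5512 - \frac{1}{2} = \frac{11023}{2}$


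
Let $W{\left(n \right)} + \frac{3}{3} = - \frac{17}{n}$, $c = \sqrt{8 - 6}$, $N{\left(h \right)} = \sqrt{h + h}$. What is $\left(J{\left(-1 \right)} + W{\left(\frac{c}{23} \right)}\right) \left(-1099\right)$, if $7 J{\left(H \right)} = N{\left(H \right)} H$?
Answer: $1099 + 157 \sqrt{2} \left(\frac{2737}{2} + i\right) \approx 3.0495 \cdot 10^{5} + 222.03 i$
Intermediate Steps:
$N{\left(h \right)} = \sqrt{2} \sqrt{h}$ ($N{\left(h \right)} = \sqrt{2 h} = \sqrt{2} \sqrt{h}$)
$c = \sqrt{2} \approx 1.4142$
$W{\left(n \right)} = -1 - \frac{17}{n}$
$J{\left(H \right)} = \frac{\sqrt{2} H^{\frac{3}{2}}}{7}$ ($J{\left(H \right)} = \frac{\sqrt{2} \sqrt{H} H}{7} = \frac{\sqrt{2} H^{\frac{3}{2}}}{7}$)
$\left(J{\left(-1 \right)} + W{\left(\frac{c}{23} \right)}\right) \left(-1099\right) = \left(\frac{\sqrt{2} \left(-1\right)^{\frac{3}{2}}}{7} + \frac{-17 - \frac{\sqrt{2}}{23}}{\sqrt{2} \cdot \frac{1}{23}}\right) \left(-1099\right) = \left(\frac{\sqrt{2} \left(- i\right)}{7} + \frac{-17 - \sqrt{2} \cdot \frac{1}{23}}{\sqrt{2} \cdot \frac{1}{23}}\right) \left(-1099\right) = \left(- \frac{i \sqrt{2}}{7} + \frac{-17 - \frac{\sqrt{2}}{23}}{\frac{1}{23} \sqrt{2}}\right) \left(-1099\right) = \left(- \frac{i \sqrt{2}}{7} + \frac{23 \sqrt{2}}{2} \left(-17 - \frac{\sqrt{2}}{23}\right)\right) \left(-1099\right) = \left(- \frac{i \sqrt{2}}{7} + \frac{23 \sqrt{2} \left(-17 - \frac{\sqrt{2}}{23}\right)}{2}\right) \left(-1099\right) = 157 i \sqrt{2} - \frac{25277 \sqrt{2} \left(-17 - \frac{\sqrt{2}}{23}\right)}{2}$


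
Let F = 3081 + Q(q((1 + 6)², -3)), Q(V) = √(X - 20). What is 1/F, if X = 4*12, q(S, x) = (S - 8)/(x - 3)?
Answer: 3081/9492533 - 2*√7/9492533 ≈ 0.00032401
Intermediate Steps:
q(S, x) = (-8 + S)/(-3 + x)
X = 48
Q(V) = 2*√7 (Q(V) = √(48 - 20) = √28 = 2*√7)
F = 3081 + 2*√7 ≈ 3086.3
1/F = 1/(3081 + 2*√7)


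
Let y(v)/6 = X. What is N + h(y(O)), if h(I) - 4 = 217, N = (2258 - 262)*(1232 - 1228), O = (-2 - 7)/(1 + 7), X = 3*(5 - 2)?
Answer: 8205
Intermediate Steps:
X = 9 (X = 3*3 = 9)
O = -9/8 ≈ -1.1250
y(v) = 54 (y(v) = 6*9 = 54)
N = 7984 (N = 1996*4 = 7984)
h(I) = 221 (h(I) = 4 + 217 = 221)
N + h(y(O)) = 7984 + 221 = 8205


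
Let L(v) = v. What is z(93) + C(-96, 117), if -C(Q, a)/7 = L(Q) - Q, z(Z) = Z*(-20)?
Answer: -1860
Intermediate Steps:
z(Z) = -20*Z
C(Q, a) = 0 (C(Q, a) = -7*(Q - Q) = -7*0 = 0)
z(93) + C(-96, 117) = -20*93 + 0 = -1860 + 0 = -1860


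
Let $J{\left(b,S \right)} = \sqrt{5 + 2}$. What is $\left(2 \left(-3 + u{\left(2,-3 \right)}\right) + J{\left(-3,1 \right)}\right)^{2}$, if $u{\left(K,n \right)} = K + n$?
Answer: $\left(-8 + \sqrt{7}\right)^{2} \approx 28.668$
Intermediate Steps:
$J{\left(b,S \right)} = \sqrt{7}$
$\left(2 \left(-3 + u{\left(2,-3 \right)}\right) + J{\left(-3,1 \right)}\right)^{2} = \left(2 \left(-3 + \left(2 - 3\right)\right) + \sqrt{7}\right)^{2} = \left(2 \left(-3 - 1\right) + \sqrt{7}\right)^{2} = \left(2 \left(-4\right) + \sqrt{7}\right)^{2} = \left(-8 + \sqrt{7}\right)^{2}$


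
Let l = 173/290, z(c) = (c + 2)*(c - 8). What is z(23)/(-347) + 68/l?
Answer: 6777965/60031 ≈ 112.91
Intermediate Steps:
z(c) = (-8 + c)*(2 + c) (z(c) = (2 + c)*(-8 + c) = (-8 + c)*(2 + c))
l = 173/290 (l = 173*(1/290) = 173/290 ≈ 0.59655)
z(23)/(-347) + 68/l = (-16 + 23² - 6*23)/(-347) + 68/(173/290) = (-16 + 529 - 138)*(-1/347) + 68*(290/173) = 375*(-1/347) + 19720/173 = -375/347 + 19720/173 = 6777965/60031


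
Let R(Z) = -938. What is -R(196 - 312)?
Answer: 938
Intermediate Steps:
-R(196 - 312) = -1*(-938) = 938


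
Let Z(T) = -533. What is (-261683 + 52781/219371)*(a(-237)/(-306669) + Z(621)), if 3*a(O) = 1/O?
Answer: 606496539574375324232/4348365161499 ≈ 1.3948e+8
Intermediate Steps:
a(O) = 1/(3*O)
(-261683 + 52781/219371)*(a(-237)/(-306669) + Z(621)) = (-261683 + 52781/219371)*(((⅓)/(-237))/(-306669) - 533) = (-261683 + 52781*(1/219371))*(((⅓)*(-1/237))*(-1/306669) - 533) = (-261683 + 52781/219371)*(-1/711*(-1/306669) - 533) = -57405608612*(1/218041659 - 533)/219371 = -57405608612/219371*(-116216204246/218041659) = 606496539574375324232/4348365161499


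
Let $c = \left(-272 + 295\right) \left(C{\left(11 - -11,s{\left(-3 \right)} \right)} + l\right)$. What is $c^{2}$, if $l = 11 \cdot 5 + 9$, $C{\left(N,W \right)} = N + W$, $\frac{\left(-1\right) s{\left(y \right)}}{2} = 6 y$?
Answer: $7873636$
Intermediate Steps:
$s{\left(y \right)} = - 12 y$ ($s{\left(y \right)} = - 2 \cdot 6 y = - 12 y$)
$l = 64$ ($l = 55 + 9 = 64$)
$c = 2806$ ($c = \left(-272 + 295\right) \left(\left(\left(11 - -11\right) - -36\right) + 64\right) = 23 \left(\left(\left(11 + 11\right) + 36\right) + 64\right) = 23 \left(\left(22 + 36\right) + 64\right) = 23 \left(58 + 64\right) = 23 \cdot 122 = 2806$)
$c^{2} = 2806^{2} = 7873636$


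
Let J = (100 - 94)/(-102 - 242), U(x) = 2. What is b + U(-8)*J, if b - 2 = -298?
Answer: -25459/86 ≈ -296.03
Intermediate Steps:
b = -296 (b = 2 - 298 = -296)
J = -3/172 (J = 6/(-344) = 6*(-1/344) = -3/172 ≈ -0.017442)
b + U(-8)*J = -296 + 2*(-3/172) = -296 - 3/86 = -25459/86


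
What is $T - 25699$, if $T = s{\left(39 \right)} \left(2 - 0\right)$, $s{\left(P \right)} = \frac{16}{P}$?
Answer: $- \frac{1002229}{39} \approx -25698.0$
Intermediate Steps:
$T = \frac{32}{39}$ ($T = \frac{16}{39} \left(2 - 0\right) = 16 \cdot \frac{1}{39} \left(2 + 0\right) = \frac{16}{39} \cdot 2 = \frac{32}{39} \approx 0.82051$)
$T - 25699 = \frac{32}{39} - 25699 = - \frac{1002229}{39}$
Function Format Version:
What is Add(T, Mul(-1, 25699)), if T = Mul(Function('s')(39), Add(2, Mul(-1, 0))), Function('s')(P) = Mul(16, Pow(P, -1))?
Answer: Rational(-1002229, 39) ≈ -25698.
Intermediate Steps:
T = Rational(32, 39) (T = Mul(Mul(16, Pow(39, -1)), Add(2, Mul(-1, 0))) = Mul(Mul(16, Rational(1, 39)), Add(2, 0)) = Mul(Rational(16, 39), 2) = Rational(32, 39) ≈ 0.82051)
Add(T, Mul(-1, 25699)) = Add(Rational(32, 39), Mul(-1, 25699)) = Add(Rational(32, 39), -25699) = Rational(-1002229, 39)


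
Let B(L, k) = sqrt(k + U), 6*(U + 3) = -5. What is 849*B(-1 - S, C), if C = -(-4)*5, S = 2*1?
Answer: 283*sqrt(582)/2 ≈ 3413.6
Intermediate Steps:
U = -23/6 (U = -3 + (1/6)*(-5) = -3 - 5/6 = -23/6 ≈ -3.8333)
S = 2
C = 20 (C = -1*(-20) = 20)
B(L, k) = sqrt(-23/6 + k) (B(L, k) = sqrt(k - 23/6) = sqrt(-23/6 + k))
849*B(-1 - S, C) = 849*(sqrt(-138 + 36*20)/6) = 849*(sqrt(-138 + 720)/6) = 849*(sqrt(582)/6) = 283*sqrt(582)/2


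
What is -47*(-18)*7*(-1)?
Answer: -5922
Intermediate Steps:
-47*(-18)*7*(-1) = -(-846)*(-7) = -1*5922 = -5922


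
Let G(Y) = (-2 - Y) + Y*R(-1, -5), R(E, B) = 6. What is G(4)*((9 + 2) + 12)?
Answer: 414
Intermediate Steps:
G(Y) = -2 + 5*Y (G(Y) = (-2 - Y) + Y*6 = (-2 - Y) + 6*Y = -2 + 5*Y)
G(4)*((9 + 2) + 12) = (-2 + 5*4)*((9 + 2) + 12) = (-2 + 20)*(11 + 12) = 18*23 = 414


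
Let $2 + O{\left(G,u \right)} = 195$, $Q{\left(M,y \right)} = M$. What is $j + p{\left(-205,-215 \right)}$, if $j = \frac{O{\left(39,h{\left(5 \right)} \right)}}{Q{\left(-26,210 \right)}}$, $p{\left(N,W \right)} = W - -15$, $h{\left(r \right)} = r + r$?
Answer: $- \frac{5393}{26} \approx -207.42$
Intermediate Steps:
$h{\left(r \right)} = 2 r$
$O{\left(G,u \right)} = 193$ ($O{\left(G,u \right)} = -2 + 195 = 193$)
$p{\left(N,W \right)} = 15 + W$ ($p{\left(N,W \right)} = W + 15 = 15 + W$)
$j = - \frac{193}{26}$ ($j = \frac{193}{-26} = 193 \left(- \frac{1}{26}\right) = - \frac{193}{26} \approx -7.4231$)
$j + p{\left(-205,-215 \right)} = - \frac{193}{26} + \left(15 - 215\right) = - \frac{193}{26} - 200 = - \frac{5393}{26}$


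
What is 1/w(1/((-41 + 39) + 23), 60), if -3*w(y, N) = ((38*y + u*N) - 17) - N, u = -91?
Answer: 63/116239 ≈ 0.00054199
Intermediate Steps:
w(y, N) = 17/3 - 38*y/3 + 92*N/3 (w(y, N) = -(((38*y - 91*N) - 17) - N)/3 = -(((-91*N + 38*y) - 17) - N)/3 = -((-17 - 91*N + 38*y) - N)/3 = -(-17 - 92*N + 38*y)/3 = 17/3 - 38*y/3 + 92*N/3)
1/w(1/((-41 + 39) + 23), 60) = 1/(17/3 - 38/(3*((-41 + 39) + 23)) + (92/3)*60) = 1/(17/3 - 38/(3*(-2 + 23)) + 1840) = 1/(17/3 - 38/3/21 + 1840) = 1/(17/3 - 38/3*1/21 + 1840) = 1/(17/3 - 38/63 + 1840) = 1/(116239/63) = 63/116239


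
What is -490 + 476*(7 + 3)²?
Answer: 47110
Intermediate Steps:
-490 + 476*(7 + 3)² = -490 + 476*10² = -490 + 476*100 = -490 + 47600 = 47110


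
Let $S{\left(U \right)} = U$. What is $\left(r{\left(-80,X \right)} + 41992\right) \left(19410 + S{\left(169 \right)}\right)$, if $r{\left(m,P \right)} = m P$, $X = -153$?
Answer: $1061808328$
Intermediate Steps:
$r{\left(m,P \right)} = P m$
$\left(r{\left(-80,X \right)} + 41992\right) \left(19410 + S{\left(169 \right)}\right) = \left(\left(-153\right) \left(-80\right) + 41992\right) \left(19410 + 169\right) = \left(12240 + 41992\right) 19579 = 54232 \cdot 19579 = 1061808328$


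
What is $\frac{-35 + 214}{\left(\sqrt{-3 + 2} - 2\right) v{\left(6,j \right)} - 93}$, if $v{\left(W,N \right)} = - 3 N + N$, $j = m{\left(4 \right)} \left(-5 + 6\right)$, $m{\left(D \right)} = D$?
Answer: $- \frac{13783}{5993} + \frac{1432 i}{5993} \approx -2.2999 + 0.23895 i$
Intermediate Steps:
$j = 4$ ($j = 4 \left(-5 + 6\right) = 4 \cdot 1 = 4$)
$v{\left(W,N \right)} = - 2 N$
$\frac{-35 + 214}{\left(\sqrt{-3 + 2} - 2\right) v{\left(6,j \right)} - 93} = \frac{-35 + 214}{\left(\sqrt{-3 + 2} - 2\right) \left(\left(-2\right) 4\right) - 93} = \frac{179}{\left(\sqrt{-1} - 2\right) \left(-8\right) - 93} = \frac{179}{\left(i - 2\right) \left(-8\right) - 93} = \frac{179}{\left(-2 + i\right) \left(-8\right) - 93} = \frac{179}{\left(16 - 8 i\right) - 93} = \frac{179}{-77 - 8 i} = 179 \frac{-77 + 8 i}{5993} = \frac{179 \left(-77 + 8 i\right)}{5993}$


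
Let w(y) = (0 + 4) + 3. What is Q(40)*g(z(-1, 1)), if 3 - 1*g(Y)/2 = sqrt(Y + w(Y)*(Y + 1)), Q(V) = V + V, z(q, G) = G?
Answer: 480 - 160*sqrt(15) ≈ -139.68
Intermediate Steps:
w(y) = 7 (w(y) = 4 + 3 = 7)
Q(V) = 2*V
g(Y) = 6 - 2*sqrt(7 + 8*Y) (g(Y) = 6 - 2*sqrt(Y + 7*(Y + 1)) = 6 - 2*sqrt(Y + 7*(1 + Y)) = 6 - 2*sqrt(Y + (7 + 7*Y)) = 6 - 2*sqrt(7 + 8*Y))
Q(40)*g(z(-1, 1)) = (2*40)*(6 - 2*sqrt(7 + 8*1)) = 80*(6 - 2*sqrt(7 + 8)) = 80*(6 - 2*sqrt(15)) = 480 - 160*sqrt(15)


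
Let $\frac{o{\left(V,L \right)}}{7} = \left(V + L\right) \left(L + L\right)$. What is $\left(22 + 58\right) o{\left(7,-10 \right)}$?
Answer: $33600$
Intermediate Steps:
$o{\left(V,L \right)} = 14 L \left(L + V\right)$ ($o{\left(V,L \right)} = 7 \left(V + L\right) \left(L + L\right) = 7 \left(L + V\right) 2 L = 7 \cdot 2 L \left(L + V\right) = 14 L \left(L + V\right)$)
$\left(22 + 58\right) o{\left(7,-10 \right)} = \left(22 + 58\right) 14 \left(-10\right) \left(-10 + 7\right) = 80 \cdot 14 \left(-10\right) \left(-3\right) = 80 \cdot 420 = 33600$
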